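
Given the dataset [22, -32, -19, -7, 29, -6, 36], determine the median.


First, sort the list: [-32, -19, -7, -6, 22, 29, 36]
The list has 7 elements (odd count).
The middle index is 3 (0-based), and the element there is -6.
Final answer: -6


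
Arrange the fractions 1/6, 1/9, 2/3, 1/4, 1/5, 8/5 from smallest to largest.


Convert to decimal for comparison:
  1/6 = 0.1667
  1/9 = 0.1111
  2/3 = 0.6667
  1/4 = 0.25
  1/5 = 0.2
  8/5 = 1.6
Decimals in increasing order: 0.1111 < 0.1667 < 0.2 < 0.25 < 0.6667 < 1.6
Writing each back as its fraction gives the sorted order.
Final answer: 1/9, 1/6, 1/5, 1/4, 2/3, 8/5


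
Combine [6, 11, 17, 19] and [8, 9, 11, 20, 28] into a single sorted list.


List A: [6, 11, 17, 19]
List B: [8, 9, 11, 20, 28]
Repeatedly compare the front elements and take the smaller:
  6 vs 8 -> take 6
  11 vs 8 -> take 8
  11 vs 9 -> take 9
  11 vs 11 -> take 11
  17 vs 11 -> take 11
  17 vs 20 -> take 17
  19 vs 20 -> take 19
  A is exhausted; append the rest of B: [20, 28]
Final answer: [6, 8, 9, 11, 11, 17, 19, 20, 28]


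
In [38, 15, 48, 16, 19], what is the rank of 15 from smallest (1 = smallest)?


Sort ascending: [15, 16, 19, 38, 48]
Find 15 in the sorted list.
15 is at position 1 (1-indexed).
Final answer: 1


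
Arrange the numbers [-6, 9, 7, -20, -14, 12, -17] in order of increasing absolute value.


Compute absolute values:
  |-6| = 6
  |9| = 9
  |7| = 7
  |-20| = 20
  |-14| = 14
  |12| = 12
  |-17| = 17
Absolute values in increasing order: 6 < 7 < 9 < 12 < 14 < 17 < 20
Listing the original numbers in that order gives the answer.
Final answer: [-6, 7, 9, 12, -14, -17, -20]


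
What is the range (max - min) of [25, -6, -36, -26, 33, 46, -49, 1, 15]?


Maximum value: 46
Minimum value: -49
Range = 46 - (-49) = 95
Final answer: 95


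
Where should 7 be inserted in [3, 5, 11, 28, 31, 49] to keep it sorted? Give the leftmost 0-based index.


List is sorted: [3, 5, 11, 28, 31, 49]
We need the leftmost position where 7 can be inserted, i.e. the first index whose element is >= 7 (or the end of the list if none is).
Binary search with low=0, high=6 (0-based indices):
  low=0, high=6, mid=3: a[3]=28 >= 7, so high = 3
  low=0, high=3, mid=1: a[1]=5 < 7, so low = 2
  low=2, high=3, mid=2: a[2]=11 >= 7, so high = 2
Now low = high = 2, so the insertion index is 2.
Final answer: 2


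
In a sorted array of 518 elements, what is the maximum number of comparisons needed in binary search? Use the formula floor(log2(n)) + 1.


Binary search halves the search space each step.
Maximum comparisons = floor(log2(518)) + 1
log2(518) = 9.0168
floor(log2(518)) = 9, so 9 + 1 = 10
Final answer: 10


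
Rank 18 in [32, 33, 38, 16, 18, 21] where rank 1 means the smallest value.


Sort ascending: [16, 18, 21, 32, 33, 38]
Find 18 in the sorted list.
18 is at position 2 (1-indexed).
Final answer: 2


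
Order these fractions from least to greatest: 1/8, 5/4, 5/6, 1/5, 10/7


Convert to decimal for comparison:
  1/8 = 0.125
  5/4 = 1.25
  5/6 = 0.8333
  1/5 = 0.2
  10/7 = 1.4286
Decimals in increasing order: 0.125 < 0.2 < 0.8333 < 1.25 < 1.4286
Writing each back as its fraction gives the sorted order.
Final answer: 1/8, 1/5, 5/6, 5/4, 10/7


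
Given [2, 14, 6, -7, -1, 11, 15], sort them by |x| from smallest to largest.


Compute absolute values:
  |2| = 2
  |14| = 14
  |6| = 6
  |-7| = 7
  |-1| = 1
  |11| = 11
  |15| = 15
Absolute values in increasing order: 1 < 2 < 6 < 7 < 11 < 14 < 15
Listing the original numbers in that order gives the answer.
Final answer: [-1, 2, 6, -7, 11, 14, 15]


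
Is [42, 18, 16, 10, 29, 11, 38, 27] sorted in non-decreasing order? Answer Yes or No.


Check consecutive pairs:
  42 <= 18? False
  18 <= 16? False
  16 <= 10? False
  10 <= 29? True
  29 <= 11? False
  11 <= 38? True
  38 <= 27? False
5 consecutive pair(s) are out of order, so the list is not sorted.
Final answer: No


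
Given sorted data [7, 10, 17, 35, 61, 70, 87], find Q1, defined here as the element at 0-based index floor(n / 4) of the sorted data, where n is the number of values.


The list has n = 7 elements.
Q1 index = floor(7 / 4) = floor(1.75) = 1
Counting from index 0 in the sorted data, the element at index 1 is 10.
Final answer: 10


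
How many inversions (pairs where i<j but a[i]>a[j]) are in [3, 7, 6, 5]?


For each element, count the later elements that are smaller than it:
  3 (index 0): smaller elements after it = [] -> 0
  7 (index 1): smaller elements after it = [6, 5] -> 2
  6 (index 2): smaller elements after it = [5] -> 1
Total inversions = 0 + 2 + 1 = 3
Final answer: 3


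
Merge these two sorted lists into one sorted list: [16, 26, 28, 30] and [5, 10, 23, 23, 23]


List A: [16, 26, 28, 30]
List B: [5, 10, 23, 23, 23]
Repeatedly compare the front elements and take the smaller:
  16 vs 5 -> take 5
  16 vs 10 -> take 10
  16 vs 23 -> take 16
  26 vs 23 -> take 23
  26 vs 23 -> take 23
  26 vs 23 -> take 23
  B is exhausted; append the rest of A: [26, 28, 30]
Final answer: [5, 10, 16, 23, 23, 23, 26, 28, 30]


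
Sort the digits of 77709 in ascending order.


The number 77709 has digits: 7, 7, 7, 0, 9
Sorted: 0, 7, 7, 7, 9
Joining the sorted digits gives the result.
Final answer: 07779


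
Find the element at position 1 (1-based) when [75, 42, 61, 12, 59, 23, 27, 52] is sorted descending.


Sort descending: [75, 61, 59, 52, 42, 27, 23, 12]
The 1st element (1-indexed) is at index 0.
Value = 75
Final answer: 75


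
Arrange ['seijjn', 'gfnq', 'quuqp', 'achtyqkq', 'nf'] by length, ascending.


Compute lengths:
  'seijjn' has length 6
  'gfnq' has length 4
  'quuqp' has length 5
  'achtyqkq' has length 8
  'nf' has length 2
Lengths in increasing order: 2 < 4 < 5 < 6 < 8
Listing the words in that order gives the answer.
Final answer: ['nf', 'gfnq', 'quuqp', 'seijjn', 'achtyqkq']


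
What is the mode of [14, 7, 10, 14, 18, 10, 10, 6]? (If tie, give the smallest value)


Count the frequency of each value:
  6 appears 1 time(s)
  7 appears 1 time(s)
  10 appears 3 time(s)
  14 appears 2 time(s)
  18 appears 1 time(s)
Maximum frequency is 3.
Only 10 reaches that frequency, so it is the mode.
Final answer: 10


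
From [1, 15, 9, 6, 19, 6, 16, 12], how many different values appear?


List all unique values:
Distinct values: [1, 6, 9, 12, 15, 16, 19]
Count = 7
Final answer: 7


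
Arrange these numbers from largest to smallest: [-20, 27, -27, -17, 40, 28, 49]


Original list: [-20, 27, -27, -17, 40, 28, 49]
Repeatedly take the largest remaining element:
  Remaining [-20, 27, -27, -17, 40, 28, 49] -> largest is 49
  Remaining [-20, 27, -27, -17, 40, 28] -> largest is 40
  Remaining [-20, 27, -27, -17, 28] -> largest is 28
  Remaining [-20, 27, -27, -17] -> largest is 27
  Remaining [-20, -27, -17] -> largest is -17
  Remaining [-20, -27] -> largest is -20
  Remaining [-27] -> largest is -27
Collecting the picks in order gives the descending list.
Final answer: [49, 40, 28, 27, -17, -20, -27]


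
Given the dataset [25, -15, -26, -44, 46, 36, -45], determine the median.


First, sort the list: [-45, -44, -26, -15, 25, 36, 46]
The list has 7 elements (odd count).
The middle index is 3 (0-based), and the element there is -15.
Final answer: -15


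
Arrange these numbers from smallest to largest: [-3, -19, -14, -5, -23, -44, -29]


Original list: [-3, -19, -14, -5, -23, -44, -29]
Repeatedly take the smallest remaining element:
  Remaining [-3, -19, -14, -5, -23, -44, -29] -> smallest is -44
  Remaining [-3, -19, -14, -5, -23, -29] -> smallest is -29
  Remaining [-3, -19, -14, -5, -23] -> smallest is -23
  Remaining [-3, -19, -14, -5] -> smallest is -19
  Remaining [-3, -14, -5] -> smallest is -14
  Remaining [-3, -5] -> smallest is -5
  Remaining [-3] -> smallest is -3
Collecting the picks in order gives the sorted list.
Final answer: [-44, -29, -23, -19, -14, -5, -3]


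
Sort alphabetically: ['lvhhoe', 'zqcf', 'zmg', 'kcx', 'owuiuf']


Compare strings character by character (the first differing letter decides):
  'kcx' < 'lvhhoe' since 'k' < 'l' at position 1
  'lvhhoe' < 'owuiuf' since 'l' < 'o' at position 1
  'owuiuf' < 'zmg' since 'o' < 'z' at position 1
  'zmg' < 'zqcf' since 'm' < 'q' at position 2
Chaining these comparisons gives the alphabetical order.
Final answer: ['kcx', 'lvhhoe', 'owuiuf', 'zmg', 'zqcf']


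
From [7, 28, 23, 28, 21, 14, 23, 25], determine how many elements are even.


Check each element:
  7 is odd
  28 is even
  23 is odd
  28 is even
  21 is odd
  14 is even
  23 is odd
  25 is odd
Evens: [28, 28, 14]
Count of evens = 3
Final answer: 3


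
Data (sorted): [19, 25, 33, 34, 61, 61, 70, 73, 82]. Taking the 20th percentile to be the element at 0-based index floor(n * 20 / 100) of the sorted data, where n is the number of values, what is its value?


The dataset has n = 9 elements.
Index = floor(9 * 20 / 100) = floor(180 / 100) = floor(1.8) = 1
Counting from index 0 in the sorted data, the element at index 1 is 25.
Final answer: 25


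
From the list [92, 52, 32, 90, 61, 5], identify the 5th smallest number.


Sort ascending: [5, 32, 52, 61, 90, 92]
The 5th element (1-indexed) is at index 4.
Value = 90
Final answer: 90


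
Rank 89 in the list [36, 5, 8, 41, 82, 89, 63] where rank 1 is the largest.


Sort descending: [89, 82, 63, 41, 36, 8, 5]
Find 89 in the sorted list.
89 is at position 1.
Final answer: 1


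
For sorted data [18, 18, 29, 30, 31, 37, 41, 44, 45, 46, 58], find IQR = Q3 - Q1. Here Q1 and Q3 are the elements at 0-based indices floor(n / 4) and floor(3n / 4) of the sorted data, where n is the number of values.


The data has n = 11 elements.
Q1 index = floor(11 / 4) = floor(2.75) = 2; Q3 index = floor(3 * 11 / 4) = floor(8.25) = 8
Q1 = element at index 2 = 29
Q3 = element at index 8 = 45
IQR = 45 - 29 = 16
Final answer: 16


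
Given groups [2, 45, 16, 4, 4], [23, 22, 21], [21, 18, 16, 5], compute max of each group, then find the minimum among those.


Find max of each group:
  Group 1: [2, 45, 16, 4, 4] -> max = 45
  Group 2: [23, 22, 21] -> max = 23
  Group 3: [21, 18, 16, 5] -> max = 21
Maxes: [45, 23, 21]
Minimum of maxes = 21
Final answer: 21


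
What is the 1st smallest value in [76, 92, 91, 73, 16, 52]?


Sort ascending: [16, 52, 73, 76, 91, 92]
The 1st element (1-indexed) is at index 0.
Value = 16
Final answer: 16


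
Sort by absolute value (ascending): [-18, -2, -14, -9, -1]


Compute absolute values:
  |-18| = 18
  |-2| = 2
  |-14| = 14
  |-9| = 9
  |-1| = 1
Absolute values in increasing order: 1 < 2 < 9 < 14 < 18
Listing the original numbers in that order gives the answer.
Final answer: [-1, -2, -9, -14, -18]


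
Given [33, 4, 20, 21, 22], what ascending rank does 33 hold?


Sort ascending: [4, 20, 21, 22, 33]
Find 33 in the sorted list.
33 is at position 5 (1-indexed).
Final answer: 5


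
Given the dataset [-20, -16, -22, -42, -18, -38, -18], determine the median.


First, sort the list: [-42, -38, -22, -20, -18, -18, -16]
The list has 7 elements (odd count).
The middle index is 3 (0-based), and the element there is -20.
Final answer: -20


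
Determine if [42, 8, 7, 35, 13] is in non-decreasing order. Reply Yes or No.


Check consecutive pairs:
  42 <= 8? False
  8 <= 7? False
  7 <= 35? True
  35 <= 13? False
3 consecutive pair(s) are out of order, so the list is not sorted.
Final answer: No


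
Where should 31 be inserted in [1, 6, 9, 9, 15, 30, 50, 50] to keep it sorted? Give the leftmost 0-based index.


List is sorted: [1, 6, 9, 9, 15, 30, 50, 50]
We need the leftmost position where 31 can be inserted, i.e. the first index whose element is >= 31 (or the end of the list if none is).
Binary search with low=0, high=8 (0-based indices):
  low=0, high=8, mid=4: a[4]=15 < 31, so low = 5
  low=5, high=8, mid=6: a[6]=50 >= 31, so high = 6
  low=5, high=6, mid=5: a[5]=30 < 31, so low = 6
Now low = high = 6, so the insertion index is 6.
Final answer: 6


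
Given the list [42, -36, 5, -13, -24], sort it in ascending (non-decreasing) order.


Original list: [42, -36, 5, -13, -24]
Repeatedly take the smallest remaining element:
  Remaining [42, -36, 5, -13, -24] -> smallest is -36
  Remaining [42, 5, -13, -24] -> smallest is -24
  Remaining [42, 5, -13] -> smallest is -13
  Remaining [42, 5] -> smallest is 5
  Remaining [42] -> smallest is 42
Collecting the picks in order gives the sorted list.
Final answer: [-36, -24, -13, 5, 42]


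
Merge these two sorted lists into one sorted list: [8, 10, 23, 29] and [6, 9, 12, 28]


List A: [8, 10, 23, 29]
List B: [6, 9, 12, 28]
Repeatedly compare the front elements and take the smaller:
  8 vs 6 -> take 6
  8 vs 9 -> take 8
  10 vs 9 -> take 9
  10 vs 12 -> take 10
  23 vs 12 -> take 12
  23 vs 28 -> take 23
  29 vs 28 -> take 28
  B is exhausted; append the rest of A: [29]
Final answer: [6, 8, 9, 10, 12, 23, 28, 29]


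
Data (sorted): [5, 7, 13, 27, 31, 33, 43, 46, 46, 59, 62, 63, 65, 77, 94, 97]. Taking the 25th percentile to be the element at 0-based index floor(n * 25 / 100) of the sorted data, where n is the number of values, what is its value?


The dataset has n = 16 elements.
Index = floor(16 * 25 / 100) = floor(400 / 100) = floor(4) = 4
Counting from index 0 in the sorted data, the element at index 4 is 31.
Final answer: 31


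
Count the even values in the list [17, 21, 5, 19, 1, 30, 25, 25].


Check each element:
  17 is odd
  21 is odd
  5 is odd
  19 is odd
  1 is odd
  30 is even
  25 is odd
  25 is odd
Evens: [30]
Count of evens = 1
Final answer: 1


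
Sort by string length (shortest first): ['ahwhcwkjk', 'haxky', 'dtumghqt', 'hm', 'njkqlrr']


Compute lengths:
  'ahwhcwkjk' has length 9
  'haxky' has length 5
  'dtumghqt' has length 8
  'hm' has length 2
  'njkqlrr' has length 7
Lengths in increasing order: 2 < 5 < 7 < 8 < 9
Listing the words in that order gives the answer.
Final answer: ['hm', 'haxky', 'njkqlrr', 'dtumghqt', 'ahwhcwkjk']


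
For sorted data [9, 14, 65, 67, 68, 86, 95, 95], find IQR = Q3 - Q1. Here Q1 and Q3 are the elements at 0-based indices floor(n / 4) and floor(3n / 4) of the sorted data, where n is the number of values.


The data has n = 8 elements.
Q1 index = floor(8 / 4) = floor(2) = 2; Q3 index = floor(3 * 8 / 4) = floor(6) = 6
Q1 = element at index 2 = 65
Q3 = element at index 6 = 95
IQR = 95 - 65 = 30
Final answer: 30


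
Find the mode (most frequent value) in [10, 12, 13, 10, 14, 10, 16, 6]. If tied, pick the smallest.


Count the frequency of each value:
  6 appears 1 time(s)
  10 appears 3 time(s)
  12 appears 1 time(s)
  13 appears 1 time(s)
  14 appears 1 time(s)
  16 appears 1 time(s)
Maximum frequency is 3.
Only 10 reaches that frequency, so it is the mode.
Final answer: 10


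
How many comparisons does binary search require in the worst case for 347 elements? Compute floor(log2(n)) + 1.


Binary search halves the search space each step.
Maximum comparisons = floor(log2(347)) + 1
log2(347) = 8.4388
floor(log2(347)) = 8, so 8 + 1 = 9
Final answer: 9


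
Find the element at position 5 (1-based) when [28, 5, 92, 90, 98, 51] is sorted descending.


Sort descending: [98, 92, 90, 51, 28, 5]
The 5th element (1-indexed) is at index 4.
Value = 28
Final answer: 28


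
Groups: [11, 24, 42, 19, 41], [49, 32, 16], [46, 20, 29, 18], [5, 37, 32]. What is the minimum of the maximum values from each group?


Find max of each group:
  Group 1: [11, 24, 42, 19, 41] -> max = 42
  Group 2: [49, 32, 16] -> max = 49
  Group 3: [46, 20, 29, 18] -> max = 46
  Group 4: [5, 37, 32] -> max = 37
Maxes: [42, 49, 46, 37]
Minimum of maxes = 37
Final answer: 37


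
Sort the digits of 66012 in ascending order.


The number 66012 has digits: 6, 6, 0, 1, 2
Sorted: 0, 1, 2, 6, 6
Joining the sorted digits gives the result.
Final answer: 01266


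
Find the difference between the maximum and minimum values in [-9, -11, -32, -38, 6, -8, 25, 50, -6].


Maximum value: 50
Minimum value: -38
Range = 50 - (-38) = 88
Final answer: 88


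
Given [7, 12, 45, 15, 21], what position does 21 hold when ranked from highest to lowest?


Sort descending: [45, 21, 15, 12, 7]
Find 21 in the sorted list.
21 is at position 2.
Final answer: 2


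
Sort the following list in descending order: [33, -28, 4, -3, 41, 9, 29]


Original list: [33, -28, 4, -3, 41, 9, 29]
Repeatedly take the largest remaining element:
  Remaining [33, -28, 4, -3, 41, 9, 29] -> largest is 41
  Remaining [33, -28, 4, -3, 9, 29] -> largest is 33
  Remaining [-28, 4, -3, 9, 29] -> largest is 29
  Remaining [-28, 4, -3, 9] -> largest is 9
  Remaining [-28, 4, -3] -> largest is 4
  Remaining [-28, -3] -> largest is -3
  Remaining [-28] -> largest is -28
Collecting the picks in order gives the descending list.
Final answer: [41, 33, 29, 9, 4, -3, -28]


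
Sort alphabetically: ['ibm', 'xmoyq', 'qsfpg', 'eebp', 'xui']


Compare strings character by character (the first differing letter decides):
  'eebp' < 'ibm' since 'e' < 'i' at position 1
  'ibm' < 'qsfpg' since 'i' < 'q' at position 1
  'qsfpg' < 'xmoyq' since 'q' < 'x' at position 1
  'xmoyq' < 'xui' since 'm' < 'u' at position 2
Chaining these comparisons gives the alphabetical order.
Final answer: ['eebp', 'ibm', 'qsfpg', 'xmoyq', 'xui']


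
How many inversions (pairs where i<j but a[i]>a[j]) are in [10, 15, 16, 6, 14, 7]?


For each element, count the later elements that are smaller than it:
  10 (index 0): smaller elements after it = [6, 7] -> 2
  15 (index 1): smaller elements after it = [6, 14, 7] -> 3
  16 (index 2): smaller elements after it = [6, 14, 7] -> 3
  6 (index 3): smaller elements after it = [] -> 0
  14 (index 4): smaller elements after it = [7] -> 1
Total inversions = 2 + 3 + 3 + 0 + 1 = 9
Final answer: 9


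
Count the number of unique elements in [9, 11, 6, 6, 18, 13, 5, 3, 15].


List all unique values:
Distinct values: [3, 5, 6, 9, 11, 13, 15, 18]
Count = 8
Final answer: 8


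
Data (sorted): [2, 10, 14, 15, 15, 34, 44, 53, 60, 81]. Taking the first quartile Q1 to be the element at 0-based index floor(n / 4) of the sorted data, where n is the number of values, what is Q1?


The list has n = 10 elements.
Q1 index = floor(10 / 4) = floor(2.5) = 2
Counting from index 0 in the sorted data, the element at index 2 is 14.
Final answer: 14


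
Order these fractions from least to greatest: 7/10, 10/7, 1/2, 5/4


Convert to decimal for comparison:
  7/10 = 0.7
  10/7 = 1.4286
  1/2 = 0.5
  5/4 = 1.25
Decimals in increasing order: 0.5 < 0.7 < 1.25 < 1.4286
Writing each back as its fraction gives the sorted order.
Final answer: 1/2, 7/10, 5/4, 10/7


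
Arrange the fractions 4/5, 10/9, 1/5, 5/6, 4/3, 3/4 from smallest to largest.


Convert to decimal for comparison:
  4/5 = 0.8
  10/9 = 1.1111
  1/5 = 0.2
  5/6 = 0.8333
  4/3 = 1.3333
  3/4 = 0.75
Decimals in increasing order: 0.2 < 0.75 < 0.8 < 0.8333 < 1.1111 < 1.3333
Writing each back as its fraction gives the sorted order.
Final answer: 1/5, 3/4, 4/5, 5/6, 10/9, 4/3


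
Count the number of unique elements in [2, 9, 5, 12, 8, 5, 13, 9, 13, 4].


List all unique values:
Distinct values: [2, 4, 5, 8, 9, 12, 13]
Count = 7
Final answer: 7


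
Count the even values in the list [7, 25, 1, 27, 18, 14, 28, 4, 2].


Check each element:
  7 is odd
  25 is odd
  1 is odd
  27 is odd
  18 is even
  14 is even
  28 is even
  4 is even
  2 is even
Evens: [18, 14, 28, 4, 2]
Count of evens = 5
Final answer: 5


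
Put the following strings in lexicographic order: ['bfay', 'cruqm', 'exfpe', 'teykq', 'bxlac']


Compare strings character by character (the first differing letter decides):
  'bfay' < 'bxlac' since 'f' < 'x' at position 2
  'bxlac' < 'cruqm' since 'b' < 'c' at position 1
  'cruqm' < 'exfpe' since 'c' < 'e' at position 1
  'exfpe' < 'teykq' since 'e' < 't' at position 1
Chaining these comparisons gives the alphabetical order.
Final answer: ['bfay', 'bxlac', 'cruqm', 'exfpe', 'teykq']


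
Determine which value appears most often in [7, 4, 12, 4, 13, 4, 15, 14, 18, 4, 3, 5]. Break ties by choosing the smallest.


Count the frequency of each value:
  3 appears 1 time(s)
  4 appears 4 time(s)
  5 appears 1 time(s)
  7 appears 1 time(s)
  12 appears 1 time(s)
  13 appears 1 time(s)
  14 appears 1 time(s)
  15 appears 1 time(s)
  18 appears 1 time(s)
Maximum frequency is 4.
Only 4 reaches that frequency, so it is the mode.
Final answer: 4


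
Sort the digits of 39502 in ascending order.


The number 39502 has digits: 3, 9, 5, 0, 2
Sorted: 0, 2, 3, 5, 9
Joining the sorted digits gives the result.
Final answer: 02359


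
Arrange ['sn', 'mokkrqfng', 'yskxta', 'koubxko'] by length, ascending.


Compute lengths:
  'sn' has length 2
  'mokkrqfng' has length 9
  'yskxta' has length 6
  'koubxko' has length 7
Lengths in increasing order: 2 < 6 < 7 < 9
Listing the words in that order gives the answer.
Final answer: ['sn', 'yskxta', 'koubxko', 'mokkrqfng']


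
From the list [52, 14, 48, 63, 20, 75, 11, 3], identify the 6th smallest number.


Sort ascending: [3, 11, 14, 20, 48, 52, 63, 75]
The 6th element (1-indexed) is at index 5.
Value = 52
Final answer: 52


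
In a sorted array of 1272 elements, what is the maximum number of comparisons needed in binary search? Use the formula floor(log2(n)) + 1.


Binary search halves the search space each step.
Maximum comparisons = floor(log2(1272)) + 1
log2(1272) = 10.3129
floor(log2(1272)) = 10, so 10 + 1 = 11
Final answer: 11


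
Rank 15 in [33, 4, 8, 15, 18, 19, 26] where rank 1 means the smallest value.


Sort ascending: [4, 8, 15, 18, 19, 26, 33]
Find 15 in the sorted list.
15 is at position 3 (1-indexed).
Final answer: 3


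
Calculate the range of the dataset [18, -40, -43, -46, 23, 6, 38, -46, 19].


Maximum value: 38
Minimum value: -46
Range = 38 - (-46) = 84
Final answer: 84


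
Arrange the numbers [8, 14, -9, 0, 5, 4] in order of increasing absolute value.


Compute absolute values:
  |8| = 8
  |14| = 14
  |-9| = 9
  |0| = 0
  |5| = 5
  |4| = 4
Absolute values in increasing order: 0 < 4 < 5 < 8 < 9 < 14
Listing the original numbers in that order gives the answer.
Final answer: [0, 4, 5, 8, -9, 14]


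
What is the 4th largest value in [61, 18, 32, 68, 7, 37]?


Sort descending: [68, 61, 37, 32, 18, 7]
The 4th element (1-indexed) is at index 3.
Value = 32
Final answer: 32


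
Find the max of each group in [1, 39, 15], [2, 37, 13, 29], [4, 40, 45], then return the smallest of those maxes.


Find max of each group:
  Group 1: [1, 39, 15] -> max = 39
  Group 2: [2, 37, 13, 29] -> max = 37
  Group 3: [4, 40, 45] -> max = 45
Maxes: [39, 37, 45]
Minimum of maxes = 37
Final answer: 37


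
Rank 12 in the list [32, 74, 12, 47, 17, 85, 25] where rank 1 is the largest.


Sort descending: [85, 74, 47, 32, 25, 17, 12]
Find 12 in the sorted list.
12 is at position 7.
Final answer: 7


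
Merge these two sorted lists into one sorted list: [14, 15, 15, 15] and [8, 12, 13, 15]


List A: [14, 15, 15, 15]
List B: [8, 12, 13, 15]
Repeatedly compare the front elements and take the smaller:
  14 vs 8 -> take 8
  14 vs 12 -> take 12
  14 vs 13 -> take 13
  14 vs 15 -> take 14
  15 vs 15 -> take 15
  15 vs 15 -> take 15
  15 vs 15 -> take 15
  A is exhausted; append the rest of B: [15]
Final answer: [8, 12, 13, 14, 15, 15, 15, 15]


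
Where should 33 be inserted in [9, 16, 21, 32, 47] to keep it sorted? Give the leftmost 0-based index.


List is sorted: [9, 16, 21, 32, 47]
We need the leftmost position where 33 can be inserted, i.e. the first index whose element is >= 33 (or the end of the list if none is).
Binary search with low=0, high=5 (0-based indices):
  low=0, high=5, mid=2: a[2]=21 < 33, so low = 3
  low=3, high=5, mid=4: a[4]=47 >= 33, so high = 4
  low=3, high=4, mid=3: a[3]=32 < 33, so low = 4
Now low = high = 4, so the insertion index is 4.
Final answer: 4


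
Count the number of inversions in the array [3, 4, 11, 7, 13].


For each element, count the later elements that are smaller than it:
  3 (index 0): smaller elements after it = [] -> 0
  4 (index 1): smaller elements after it = [] -> 0
  11 (index 2): smaller elements after it = [7] -> 1
  7 (index 3): smaller elements after it = [] -> 0
Total inversions = 0 + 0 + 1 + 0 = 1
Final answer: 1


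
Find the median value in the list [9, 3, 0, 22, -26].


First, sort the list: [-26, 0, 3, 9, 22]
The list has 5 elements (odd count).
The middle index is 2 (0-based), and the element there is 3.
Final answer: 3


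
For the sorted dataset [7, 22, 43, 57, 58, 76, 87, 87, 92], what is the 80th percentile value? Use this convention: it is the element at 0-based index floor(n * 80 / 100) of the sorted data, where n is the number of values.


The dataset has n = 9 elements.
Index = floor(9 * 80 / 100) = floor(720 / 100) = floor(7.2) = 7
Counting from index 0 in the sorted data, the element at index 7 is 87.
Final answer: 87


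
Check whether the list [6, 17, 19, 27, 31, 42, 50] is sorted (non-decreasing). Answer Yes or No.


Check consecutive pairs:
  6 <= 17? True
  17 <= 19? True
  19 <= 27? True
  27 <= 31? True
  31 <= 42? True
  42 <= 50? True
Every consecutive pair is in order, so the list is non-decreasing.
Final answer: Yes


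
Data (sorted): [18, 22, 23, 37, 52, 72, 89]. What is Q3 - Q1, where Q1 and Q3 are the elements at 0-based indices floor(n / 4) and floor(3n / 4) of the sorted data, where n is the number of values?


The data has n = 7 elements.
Q1 index = floor(7 / 4) = floor(1.75) = 1; Q3 index = floor(3 * 7 / 4) = floor(5.25) = 5
Q1 = element at index 1 = 22
Q3 = element at index 5 = 72
IQR = 72 - 22 = 50
Final answer: 50


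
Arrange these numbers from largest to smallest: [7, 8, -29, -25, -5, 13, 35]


Original list: [7, 8, -29, -25, -5, 13, 35]
Repeatedly take the largest remaining element:
  Remaining [7, 8, -29, -25, -5, 13, 35] -> largest is 35
  Remaining [7, 8, -29, -25, -5, 13] -> largest is 13
  Remaining [7, 8, -29, -25, -5] -> largest is 8
  Remaining [7, -29, -25, -5] -> largest is 7
  Remaining [-29, -25, -5] -> largest is -5
  Remaining [-29, -25] -> largest is -25
  Remaining [-29] -> largest is -29
Collecting the picks in order gives the descending list.
Final answer: [35, 13, 8, 7, -5, -25, -29]


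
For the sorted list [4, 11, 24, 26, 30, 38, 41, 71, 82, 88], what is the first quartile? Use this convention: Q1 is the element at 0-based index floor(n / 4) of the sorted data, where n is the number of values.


The list has n = 10 elements.
Q1 index = floor(10 / 4) = floor(2.5) = 2
Counting from index 0 in the sorted data, the element at index 2 is 24.
Final answer: 24


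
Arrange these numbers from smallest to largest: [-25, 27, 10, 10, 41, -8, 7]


Original list: [-25, 27, 10, 10, 41, -8, 7]
Repeatedly take the smallest remaining element:
  Remaining [-25, 27, 10, 10, 41, -8, 7] -> smallest is -25
  Remaining [27, 10, 10, 41, -8, 7] -> smallest is -8
  Remaining [27, 10, 10, 41, 7] -> smallest is 7
  Remaining [27, 10, 10, 41] -> smallest is 10
  Remaining [27, 10, 41] -> smallest is 10
  Remaining [27, 41] -> smallest is 27
  Remaining [41] -> smallest is 41
Collecting the picks in order gives the sorted list.
Final answer: [-25, -8, 7, 10, 10, 27, 41]


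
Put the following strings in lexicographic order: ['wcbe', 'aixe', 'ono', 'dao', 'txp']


Compare strings character by character (the first differing letter decides):
  'aixe' < 'dao' since 'a' < 'd' at position 1
  'dao' < 'ono' since 'd' < 'o' at position 1
  'ono' < 'txp' since 'o' < 't' at position 1
  'txp' < 'wcbe' since 't' < 'w' at position 1
Chaining these comparisons gives the alphabetical order.
Final answer: ['aixe', 'dao', 'ono', 'txp', 'wcbe']


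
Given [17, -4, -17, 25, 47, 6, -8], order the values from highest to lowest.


Original list: [17, -4, -17, 25, 47, 6, -8]
Repeatedly take the largest remaining element:
  Remaining [17, -4, -17, 25, 47, 6, -8] -> largest is 47
  Remaining [17, -4, -17, 25, 6, -8] -> largest is 25
  Remaining [17, -4, -17, 6, -8] -> largest is 17
  Remaining [-4, -17, 6, -8] -> largest is 6
  Remaining [-4, -17, -8] -> largest is -4
  Remaining [-17, -8] -> largest is -8
  Remaining [-17] -> largest is -17
Collecting the picks in order gives the descending list.
Final answer: [47, 25, 17, 6, -4, -8, -17]


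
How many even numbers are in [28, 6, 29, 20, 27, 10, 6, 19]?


Check each element:
  28 is even
  6 is even
  29 is odd
  20 is even
  27 is odd
  10 is even
  6 is even
  19 is odd
Evens: [28, 6, 20, 10, 6]
Count of evens = 5
Final answer: 5


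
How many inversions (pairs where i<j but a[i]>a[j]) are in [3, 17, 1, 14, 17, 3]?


For each element, count the later elements that are smaller than it:
  3 (index 0): smaller elements after it = [1] -> 1
  17 (index 1): smaller elements after it = [1, 14, 3] -> 3
  1 (index 2): smaller elements after it = [] -> 0
  14 (index 3): smaller elements after it = [3] -> 1
  17 (index 4): smaller elements after it = [3] -> 1
Total inversions = 1 + 3 + 0 + 1 + 1 = 6
Final answer: 6


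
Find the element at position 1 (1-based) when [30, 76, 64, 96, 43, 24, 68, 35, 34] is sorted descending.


Sort descending: [96, 76, 68, 64, 43, 35, 34, 30, 24]
The 1st element (1-indexed) is at index 0.
Value = 96
Final answer: 96


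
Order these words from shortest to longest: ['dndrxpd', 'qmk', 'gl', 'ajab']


Compute lengths:
  'dndrxpd' has length 7
  'qmk' has length 3
  'gl' has length 2
  'ajab' has length 4
Lengths in increasing order: 2 < 3 < 4 < 7
Listing the words in that order gives the answer.
Final answer: ['gl', 'qmk', 'ajab', 'dndrxpd']


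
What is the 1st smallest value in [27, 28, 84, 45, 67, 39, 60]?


Sort ascending: [27, 28, 39, 45, 60, 67, 84]
The 1st element (1-indexed) is at index 0.
Value = 27
Final answer: 27


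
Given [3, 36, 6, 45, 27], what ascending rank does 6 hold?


Sort ascending: [3, 6, 27, 36, 45]
Find 6 in the sorted list.
6 is at position 2 (1-indexed).
Final answer: 2


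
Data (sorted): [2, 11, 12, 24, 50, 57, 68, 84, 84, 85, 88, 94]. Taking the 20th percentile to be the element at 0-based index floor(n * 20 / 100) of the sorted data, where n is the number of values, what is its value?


The dataset has n = 12 elements.
Index = floor(12 * 20 / 100) = floor(240 / 100) = floor(2.4) = 2
Counting from index 0 in the sorted data, the element at index 2 is 12.
Final answer: 12


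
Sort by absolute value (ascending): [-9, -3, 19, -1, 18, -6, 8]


Compute absolute values:
  |-9| = 9
  |-3| = 3
  |19| = 19
  |-1| = 1
  |18| = 18
  |-6| = 6
  |8| = 8
Absolute values in increasing order: 1 < 3 < 6 < 8 < 9 < 18 < 19
Listing the original numbers in that order gives the answer.
Final answer: [-1, -3, -6, 8, -9, 18, 19]


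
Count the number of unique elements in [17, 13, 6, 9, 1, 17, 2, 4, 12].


List all unique values:
Distinct values: [1, 2, 4, 6, 9, 12, 13, 17]
Count = 8
Final answer: 8


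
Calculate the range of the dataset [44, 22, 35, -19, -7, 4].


Maximum value: 44
Minimum value: -19
Range = 44 - (-19) = 63
Final answer: 63


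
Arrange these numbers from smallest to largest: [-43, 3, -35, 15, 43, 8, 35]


Original list: [-43, 3, -35, 15, 43, 8, 35]
Repeatedly take the smallest remaining element:
  Remaining [-43, 3, -35, 15, 43, 8, 35] -> smallest is -43
  Remaining [3, -35, 15, 43, 8, 35] -> smallest is -35
  Remaining [3, 15, 43, 8, 35] -> smallest is 3
  Remaining [15, 43, 8, 35] -> smallest is 8
  Remaining [15, 43, 35] -> smallest is 15
  Remaining [43, 35] -> smallest is 35
  Remaining [43] -> smallest is 43
Collecting the picks in order gives the sorted list.
Final answer: [-43, -35, 3, 8, 15, 35, 43]


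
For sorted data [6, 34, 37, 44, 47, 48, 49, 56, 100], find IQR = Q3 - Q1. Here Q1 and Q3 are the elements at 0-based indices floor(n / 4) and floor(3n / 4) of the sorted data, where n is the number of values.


The data has n = 9 elements.
Q1 index = floor(9 / 4) = floor(2.25) = 2; Q3 index = floor(3 * 9 / 4) = floor(6.75) = 6
Q1 = element at index 2 = 37
Q3 = element at index 6 = 49
IQR = 49 - 37 = 12
Final answer: 12


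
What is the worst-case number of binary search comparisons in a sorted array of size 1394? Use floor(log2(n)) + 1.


Binary search halves the search space each step.
Maximum comparisons = floor(log2(1394)) + 1
log2(1394) = 10.445
floor(log2(1394)) = 10, so 10 + 1 = 11
Final answer: 11


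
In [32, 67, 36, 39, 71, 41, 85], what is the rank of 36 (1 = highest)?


Sort descending: [85, 71, 67, 41, 39, 36, 32]
Find 36 in the sorted list.
36 is at position 6.
Final answer: 6


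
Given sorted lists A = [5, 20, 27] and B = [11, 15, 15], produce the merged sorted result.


List A: [5, 20, 27]
List B: [11, 15, 15]
Repeatedly compare the front elements and take the smaller:
  5 vs 11 -> take 5
  20 vs 11 -> take 11
  20 vs 15 -> take 15
  20 vs 15 -> take 15
  B is exhausted; append the rest of A: [20, 27]
Final answer: [5, 11, 15, 15, 20, 27]


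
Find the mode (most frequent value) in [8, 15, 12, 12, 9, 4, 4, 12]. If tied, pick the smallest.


Count the frequency of each value:
  4 appears 2 time(s)
  8 appears 1 time(s)
  9 appears 1 time(s)
  12 appears 3 time(s)
  15 appears 1 time(s)
Maximum frequency is 3.
Only 12 reaches that frequency, so it is the mode.
Final answer: 12


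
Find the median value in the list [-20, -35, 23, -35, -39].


First, sort the list: [-39, -35, -35, -20, 23]
The list has 5 elements (odd count).
The middle index is 2 (0-based), and the element there is -35.
Final answer: -35


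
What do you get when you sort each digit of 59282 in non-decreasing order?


The number 59282 has digits: 5, 9, 2, 8, 2
Sorted: 2, 2, 5, 8, 9
Joining the sorted digits gives the result.
Final answer: 22589


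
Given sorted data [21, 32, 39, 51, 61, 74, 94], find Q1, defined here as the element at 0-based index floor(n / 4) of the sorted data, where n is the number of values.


The list has n = 7 elements.
Q1 index = floor(7 / 4) = floor(1.75) = 1
Counting from index 0 in the sorted data, the element at index 1 is 32.
Final answer: 32


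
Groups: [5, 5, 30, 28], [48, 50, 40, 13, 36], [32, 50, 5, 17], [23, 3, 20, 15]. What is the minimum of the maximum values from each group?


Find max of each group:
  Group 1: [5, 5, 30, 28] -> max = 30
  Group 2: [48, 50, 40, 13, 36] -> max = 50
  Group 3: [32, 50, 5, 17] -> max = 50
  Group 4: [23, 3, 20, 15] -> max = 23
Maxes: [30, 50, 50, 23]
Minimum of maxes = 23
Final answer: 23


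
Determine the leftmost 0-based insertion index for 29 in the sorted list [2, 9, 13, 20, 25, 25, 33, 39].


List is sorted: [2, 9, 13, 20, 25, 25, 33, 39]
We need the leftmost position where 29 can be inserted, i.e. the first index whose element is >= 29 (or the end of the list if none is).
Binary search with low=0, high=8 (0-based indices):
  low=0, high=8, mid=4: a[4]=25 < 29, so low = 5
  low=5, high=8, mid=6: a[6]=33 >= 29, so high = 6
  low=5, high=6, mid=5: a[5]=25 < 29, so low = 6
Now low = high = 6, so the insertion index is 6.
Final answer: 6


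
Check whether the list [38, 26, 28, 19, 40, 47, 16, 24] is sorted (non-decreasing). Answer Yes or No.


Check consecutive pairs:
  38 <= 26? False
  26 <= 28? True
  28 <= 19? False
  19 <= 40? True
  40 <= 47? True
  47 <= 16? False
  16 <= 24? True
3 consecutive pair(s) are out of order, so the list is not sorted.
Final answer: No


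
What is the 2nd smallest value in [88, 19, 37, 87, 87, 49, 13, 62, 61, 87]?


Sort ascending: [13, 19, 37, 49, 61, 62, 87, 87, 87, 88]
The 2nd element (1-indexed) is at index 1.
Value = 19
Final answer: 19


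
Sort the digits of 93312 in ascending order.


The number 93312 has digits: 9, 3, 3, 1, 2
Sorted: 1, 2, 3, 3, 9
Joining the sorted digits gives the result.
Final answer: 12339


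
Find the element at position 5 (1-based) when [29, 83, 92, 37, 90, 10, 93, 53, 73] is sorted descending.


Sort descending: [93, 92, 90, 83, 73, 53, 37, 29, 10]
The 5th element (1-indexed) is at index 4.
Value = 73
Final answer: 73


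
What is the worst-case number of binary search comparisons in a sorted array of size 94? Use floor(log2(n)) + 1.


Binary search halves the search space each step.
Maximum comparisons = floor(log2(94)) + 1
log2(94) = 6.5546
floor(log2(94)) = 6, so 6 + 1 = 7
Final answer: 7


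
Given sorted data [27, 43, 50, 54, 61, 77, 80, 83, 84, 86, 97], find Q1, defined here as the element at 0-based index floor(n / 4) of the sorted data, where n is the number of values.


The list has n = 11 elements.
Q1 index = floor(11 / 4) = floor(2.75) = 2
Counting from index 0 in the sorted data, the element at index 2 is 50.
Final answer: 50


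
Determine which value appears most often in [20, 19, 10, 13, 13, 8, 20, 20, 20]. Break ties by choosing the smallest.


Count the frequency of each value:
  8 appears 1 time(s)
  10 appears 1 time(s)
  13 appears 2 time(s)
  19 appears 1 time(s)
  20 appears 4 time(s)
Maximum frequency is 4.
Only 20 reaches that frequency, so it is the mode.
Final answer: 20


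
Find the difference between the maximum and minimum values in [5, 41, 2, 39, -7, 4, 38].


Maximum value: 41
Minimum value: -7
Range = 41 - (-7) = 48
Final answer: 48


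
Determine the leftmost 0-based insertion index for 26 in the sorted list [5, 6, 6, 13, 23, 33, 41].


List is sorted: [5, 6, 6, 13, 23, 33, 41]
We need the leftmost position where 26 can be inserted, i.e. the first index whose element is >= 26 (or the end of the list if none is).
Binary search with low=0, high=7 (0-based indices):
  low=0, high=7, mid=3: a[3]=13 < 26, so low = 4
  low=4, high=7, mid=5: a[5]=33 >= 26, so high = 5
  low=4, high=5, mid=4: a[4]=23 < 26, so low = 5
Now low = high = 5, so the insertion index is 5.
Final answer: 5


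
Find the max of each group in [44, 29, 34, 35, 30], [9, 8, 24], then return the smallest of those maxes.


Find max of each group:
  Group 1: [44, 29, 34, 35, 30] -> max = 44
  Group 2: [9, 8, 24] -> max = 24
Maxes: [44, 24]
Minimum of maxes = 24
Final answer: 24


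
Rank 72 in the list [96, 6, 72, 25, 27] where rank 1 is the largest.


Sort descending: [96, 72, 27, 25, 6]
Find 72 in the sorted list.
72 is at position 2.
Final answer: 2


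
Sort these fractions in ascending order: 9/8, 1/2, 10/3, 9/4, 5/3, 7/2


Convert to decimal for comparison:
  9/8 = 1.125
  1/2 = 0.5
  10/3 = 3.3333
  9/4 = 2.25
  5/3 = 1.6667
  7/2 = 3.5
Decimals in increasing order: 0.5 < 1.125 < 1.6667 < 2.25 < 3.3333 < 3.5
Writing each back as its fraction gives the sorted order.
Final answer: 1/2, 9/8, 5/3, 9/4, 10/3, 7/2


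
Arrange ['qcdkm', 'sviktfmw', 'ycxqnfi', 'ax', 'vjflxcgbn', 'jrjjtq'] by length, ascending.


Compute lengths:
  'qcdkm' has length 5
  'sviktfmw' has length 8
  'ycxqnfi' has length 7
  'ax' has length 2
  'vjflxcgbn' has length 9
  'jrjjtq' has length 6
Lengths in increasing order: 2 < 5 < 6 < 7 < 8 < 9
Listing the words in that order gives the answer.
Final answer: ['ax', 'qcdkm', 'jrjjtq', 'ycxqnfi', 'sviktfmw', 'vjflxcgbn']


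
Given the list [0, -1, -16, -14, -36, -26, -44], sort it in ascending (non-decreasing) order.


Original list: [0, -1, -16, -14, -36, -26, -44]
Repeatedly take the smallest remaining element:
  Remaining [0, -1, -16, -14, -36, -26, -44] -> smallest is -44
  Remaining [0, -1, -16, -14, -36, -26] -> smallest is -36
  Remaining [0, -1, -16, -14, -26] -> smallest is -26
  Remaining [0, -1, -16, -14] -> smallest is -16
  Remaining [0, -1, -14] -> smallest is -14
  Remaining [0, -1] -> smallest is -1
  Remaining [0] -> smallest is 0
Collecting the picks in order gives the sorted list.
Final answer: [-44, -36, -26, -16, -14, -1, 0]


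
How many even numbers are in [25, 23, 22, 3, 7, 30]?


Check each element:
  25 is odd
  23 is odd
  22 is even
  3 is odd
  7 is odd
  30 is even
Evens: [22, 30]
Count of evens = 2
Final answer: 2
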